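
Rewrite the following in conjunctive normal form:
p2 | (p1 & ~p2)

p2 | p1

p2 | (p1 & ~p2)
= (p2 | p1) & (p2 | ~p2)   [distribute | over &]
= p2 | p1   [simplify]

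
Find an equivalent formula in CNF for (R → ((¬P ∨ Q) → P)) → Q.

(R → ((¬P ∨ Q) → P)) → Q
⇔ ¬(R → ((¬P ∨ Q) → P)) ∨ Q   [eliminate →]
⇔ ¬(¬R ∨ ((¬P ∨ Q) → P)) ∨ Q   [eliminate →]
⇔ ¬(¬R ∨ ¬(¬P ∨ Q) ∨ P) ∨ Q   [eliminate →]
⇔ (¬¬R ∧ ¬¬(¬P ∨ Q) ∧ ¬P) ∨ Q   [De Morgan]
⇔ (R ∧ ¬¬(¬P ∨ Q) ∧ ¬P) ∨ Q   [double negation]
⇔ (R ∧ (¬P ∨ Q) ∧ ¬P) ∨ Q   [double negation]
⇔ (R ∨ Q) ∧ (¬P ∨ Q ∨ Q) ∧ (¬P ∨ Q)   [distribute ∨ over ∧]
⇔ (R ∨ Q) ∧ (¬P ∨ Q)   [simplify]

(R ∨ Q) ∧ (¬P ∨ Q)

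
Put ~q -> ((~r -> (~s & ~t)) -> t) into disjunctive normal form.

q | (~r & s) | t

~q -> ((~r -> (~s & ~t)) -> t)
≡ ~~q | ((~r -> (~s & ~t)) -> t)   [eliminate ->]
≡ ~~q | ~(~r -> (~s & ~t)) | t   [eliminate ->]
≡ ~~q | ~(~~r | (~s & ~t)) | t   [eliminate ->]
≡ q | ~(~~r | (~s & ~t)) | t   [double negation]
≡ q | (~~~r & ~(~s & ~t)) | t   [De Morgan]
≡ q | (~r & ~(~s & ~t)) | t   [double negation]
≡ q | (~r & (~~s | ~~t)) | t   [De Morgan]
≡ q | (~r & (s | ~~t)) | t   [double negation]
≡ q | (~r & (s | t)) | t   [double negation]
≡ q | (~r & s) | (~r & t) | t   [distribute & over |]
≡ q | (~r & s) | t   [simplify]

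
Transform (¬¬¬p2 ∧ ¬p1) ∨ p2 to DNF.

(¬p2 ∧ ¬p1) ∨ p2

(¬¬¬p2 ∧ ¬p1) ∨ p2
⇔ (¬p2 ∧ ¬p1) ∨ p2   (double negation)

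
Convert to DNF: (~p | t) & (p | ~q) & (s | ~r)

(~p | t) & (p | ~q) & (s | ~r)
≡ (~p & p & s) | (~p & p & ~r) | (~p & ~q & s) | (~p & ~q & ~r) | (t & p & s) | (t & p & ~r) | (t & ~q & s) | (t & ~q & ~r)   [distribute & over |]
≡ (~p & ~q & s) | (~p & ~q & ~r) | (t & p & s) | (t & p & ~r) | (t & ~q & s) | (t & ~q & ~r)   [simplify]

(~p & ~q & s) | (~p & ~q & ~r) | (t & p & s) | (t & p & ~r) | (t & ~q & s) | (t & ~q & ~r)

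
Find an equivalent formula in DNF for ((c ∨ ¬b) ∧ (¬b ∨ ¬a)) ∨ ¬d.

(c ∧ ¬a) ∨ ¬b ∨ ¬d

((c ∨ ¬b) ∧ (¬b ∨ ¬a)) ∨ ¬d
≡ (c ∧ ¬b) ∨ (c ∧ ¬a) ∨ (¬b ∧ ¬b) ∨ (¬b ∧ ¬a) ∨ ¬d   [distribute ∧ over ∨]
≡ (c ∧ ¬a) ∨ ¬b ∨ ¬d   [simplify]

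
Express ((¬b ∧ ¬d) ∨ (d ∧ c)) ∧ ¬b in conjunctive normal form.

((¬b ∧ ¬d) ∨ (d ∧ c)) ∧ ¬b
≡ (¬b ∨ d) ∧ (¬b ∨ c) ∧ (¬d ∨ d) ∧ (¬d ∨ c) ∧ ¬b   (distribute ∨ over ∧)
≡ (¬d ∨ c) ∧ ¬b   (simplify)

(¬d ∨ c) ∧ ¬b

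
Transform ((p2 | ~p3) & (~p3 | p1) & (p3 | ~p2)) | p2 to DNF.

((p2 | ~p3) & (~p3 | p1) & (p3 | ~p2)) | p2
⇔ (p2 & ~p3 & p3) | (p2 & ~p3 & ~p2) | (p2 & p1 & p3) | (p2 & p1 & ~p2) | (~p3 & ~p3 & p3) | (~p3 & ~p3 & ~p2) | (~p3 & p1 & p3) | (~p3 & p1 & ~p2) | p2   [distribute & over |]
⇔ (~p3 & ~p2) | p2   [simplify]

(~p3 & ~p2) | p2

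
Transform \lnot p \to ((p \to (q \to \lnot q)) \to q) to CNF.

p \lor q

\lnot p \to ((p \to (q \to \lnot q)) \to q)
≡ \lnot \lnot p \lor ((p \to (q \to \lnot q)) \to q)   — eliminate \to
≡ \lnot \lnot p \lor \lnot (p \to (q \to \lnot q)) \lor q   — eliminate \to
≡ \lnot \lnot p \lor \lnot (\lnot p \lor (q \to \lnot q)) \lor q   — eliminate \to
≡ \lnot \lnot p \lor \lnot (\lnot p \lor \lnot q \lor \lnot q) \lor q   — eliminate \to
≡ p \lor \lnot (\lnot p \lor \lnot q \lor \lnot q) \lor q   — double negation
≡ p \lor (\lnot \lnot p \land \lnot \lnot q \land \lnot \lnot q) \lor q   — De Morgan
≡ p \lor (p \land \lnot \lnot q \land \lnot \lnot q) \lor q   — double negation
≡ p \lor (p \land q \land \lnot \lnot q) \lor q   — double negation
≡ p \lor (p \land q \land q) \lor q   — double negation
≡ (p \lor p \lor q) \land (p \lor q \lor q) \land (p \lor q \lor q)   — distribute \lor over \land
≡ p \lor q   — simplify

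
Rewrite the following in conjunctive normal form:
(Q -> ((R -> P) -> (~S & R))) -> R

Q | R

(Q -> ((R -> P) -> (~S & R))) -> R
≡ ~(Q -> ((R -> P) -> (~S & R))) | R   [eliminate ->]
≡ ~(~Q | ((R -> P) -> (~S & R))) | R   [eliminate ->]
≡ ~(~Q | ~(R -> P) | (~S & R)) | R   [eliminate ->]
≡ ~(~Q | ~(~R | P) | (~S & R)) | R   [eliminate ->]
≡ (~~Q & ~~(~R | P) & ~(~S & R)) | R   [De Morgan]
≡ (Q & ~~(~R | P) & ~(~S & R)) | R   [double negation]
≡ (Q & (~R | P) & ~(~S & R)) | R   [double negation]
≡ (Q & (~R | P) & (~~S | ~R)) | R   [De Morgan]
≡ (Q & (~R | P) & (S | ~R)) | R   [double negation]
≡ (Q | R) & (~R | P | R) & (S | ~R | R)   [distribute | over &]
≡ Q | R   [simplify]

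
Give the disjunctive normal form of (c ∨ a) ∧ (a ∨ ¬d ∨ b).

(c ∧ ¬d) ∨ (c ∧ b) ∨ a

(c ∨ a) ∧ (a ∨ ¬d ∨ b)
⇔ (c ∧ a) ∨ (c ∧ ¬d) ∨ (c ∧ b) ∨ (a ∧ a) ∨ (a ∧ ¬d) ∨ (a ∧ b)   (distribute ∧ over ∨)
⇔ (c ∧ ¬d) ∨ (c ∧ b) ∨ a   (simplify)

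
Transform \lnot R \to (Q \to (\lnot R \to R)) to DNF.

R \lor \lnot Q

\lnot R \to (Q \to (\lnot R \to R))
⇔ \lnot \lnot R \lor (Q \to (\lnot R \to R))   [eliminate \to]
⇔ \lnot \lnot R \lor \lnot Q \lor (\lnot R \to R)   [eliminate \to]
⇔ \lnot \lnot R \lor \lnot Q \lor \lnot \lnot R \lor R   [eliminate \to]
⇔ R \lor \lnot Q \lor \lnot \lnot R \lor R   [double negation]
⇔ R \lor \lnot Q \lor R \lor R   [double negation]
⇔ R \lor \lnot Q   [simplify]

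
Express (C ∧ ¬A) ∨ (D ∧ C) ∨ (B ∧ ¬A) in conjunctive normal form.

(C ∧ ¬A) ∨ (D ∧ C) ∨ (B ∧ ¬A)
⇔ (C ∨ D ∨ B) ∧ (C ∨ D ∨ ¬A) ∧ (C ∨ C ∨ B) ∧ (C ∨ C ∨ ¬A) ∧ (¬A ∨ D ∨ B) ∧ (¬A ∨ D ∨ ¬A) ∧ (¬A ∨ C ∨ B) ∧ (¬A ∨ C ∨ ¬A)
⇔ (C ∨ B) ∧ (C ∨ ¬A) ∧ (¬A ∨ D)

(C ∨ B) ∧ (C ∨ ¬A) ∧ (¬A ∨ D)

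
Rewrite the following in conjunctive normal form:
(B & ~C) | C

(B & ~C) | C
= (B | C) & (~C | C)   (distribute | over &)
= B | C   (simplify)

B | C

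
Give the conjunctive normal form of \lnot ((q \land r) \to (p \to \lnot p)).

q \land r \land p

\lnot ((q \land r) \to (p \to \lnot p))
≡ \lnot (\lnot (q \land r) \lor (p \to \lnot p))   [eliminate \to]
≡ \lnot (\lnot (q \land r) \lor \lnot p \lor \lnot p)   [eliminate \to]
≡ \lnot \lnot (q \land r) \land \lnot \lnot p \land \lnot \lnot p   [De Morgan]
≡ q \land r \land \lnot \lnot p \land \lnot \lnot p   [double negation]
≡ q \land r \land p \land \lnot \lnot p   [double negation]
≡ q \land r \land p \land p   [double negation]
≡ q \land r \land p   [simplify]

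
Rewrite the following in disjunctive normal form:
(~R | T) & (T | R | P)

(~R | T) & (T | R | P)
≡ (~R & T) | (~R & R) | (~R & P) | (T & T) | (T & R) | (T & P)   — distribute & over |
≡ (~R & P) | T   — simplify

(~R & P) | T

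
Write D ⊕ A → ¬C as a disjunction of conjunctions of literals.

D ⊕ A → ¬C
= ¬(D ⊕ A) ∨ ¬C   — eliminate →
= ¬(D ∧ ¬A ∨ ¬D ∧ A) ∨ ¬C   — expand ⊕
= ¬(D ∧ ¬A) ∧ ¬(¬D ∧ A) ∨ ¬C   — De Morgan
= (¬D ∨ ¬¬A) ∧ ¬(¬D ∧ A) ∨ ¬C   — De Morgan
= (¬D ∨ A) ∧ ¬(¬D ∧ A) ∨ ¬C   — double negation
= (¬D ∨ A) ∧ (¬¬D ∨ ¬A) ∨ ¬C   — De Morgan
= (¬D ∨ A) ∧ (D ∨ ¬A) ∨ ¬C   — double negation
= ¬D ∧ D ∨ ¬D ∧ ¬A ∨ A ∧ D ∨ A ∧ ¬A ∨ ¬C   — distribute ∧ over ∨
= ¬D ∧ ¬A ∨ A ∧ D ∨ ¬C   — simplify

¬D ∧ ¬A ∨ A ∧ D ∨ ¬C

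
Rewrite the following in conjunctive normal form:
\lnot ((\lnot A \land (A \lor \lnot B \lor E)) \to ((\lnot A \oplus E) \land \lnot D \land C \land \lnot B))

\lnot A \land (A \lor \lnot B \lor E) \land (A \lor E \lor D \lor \lnot C \lor B)

\lnot ((\lnot A \land (A \lor \lnot B \lor E)) \to ((\lnot A \oplus E) \land \lnot D \land C \land \lnot B))
≡ \lnot (\lnot (\lnot A \land (A \lor \lnot B \lor E)) \lor ((\lnot A \oplus E) \land \lnot D \land C \land \lnot B))   [eliminate \to]
≡ \lnot (\lnot (\lnot A \land (A \lor \lnot B \lor E)) \lor ((\lnot A \lor E) \land \lnot (\lnot A \land E) \land \lnot D \land C \land \lnot B))   [expand \oplus]
≡ \lnot \lnot (\lnot A \land (A \lor \lnot B \lor E)) \land \lnot ((\lnot A \lor E) \land \lnot (\lnot A \land E) \land \lnot D \land C \land \lnot B)   [De Morgan]
≡ \lnot A \land (A \lor \lnot B \lor E) \land \lnot ((\lnot A \lor E) \land \lnot (\lnot A \land E) \land \lnot D \land C \land \lnot B)   [double negation]
≡ \lnot A \land (A \lor \lnot B \lor E) \land (\lnot (\lnot A \lor E) \lor \lnot \lnot (\lnot A \land E) \lor \lnot \lnot D \lor \lnot C \lor \lnot \lnot B)   [De Morgan]
≡ \lnot A \land (A \lor \lnot B \lor E) \land ((\lnot \lnot A \land \lnot E) \lor \lnot \lnot (\lnot A \land E) \lor \lnot \lnot D \lor \lnot C \lor \lnot \lnot B)   [De Morgan]
≡ \lnot A \land (A \lor \lnot B \lor E) \land ((A \land \lnot E) \lor \lnot \lnot (\lnot A \land E) \lor \lnot \lnot D \lor \lnot C \lor \lnot \lnot B)   [double negation]
≡ \lnot A \land (A \lor \lnot B \lor E) \land ((A \land \lnot E) \lor (\lnot A \land E) \lor \lnot \lnot D \lor \lnot C \lor \lnot \lnot B)   [double negation]
≡ \lnot A \land (A \lor \lnot B \lor E) \land ((A \land \lnot E) \lor (\lnot A \land E) \lor D \lor \lnot C \lor \lnot \lnot B)   [double negation]
≡ \lnot A \land (A \lor \lnot B \lor E) \land ((A \land \lnot E) \lor (\lnot A \land E) \lor D \lor \lnot C \lor B)   [double negation]
≡ \lnot A \land (A \lor \lnot B \lor E) \land (A \lor \lnot A \lor D \lor \lnot C \lor B) \land (A \lor E \lor D \lor \lnot C \lor B) \land (\lnot E \lor \lnot A \lor D \lor \lnot C \lor B) \land (\lnot E \lor E \lor D \lor \lnot C \lor B)   [distribute \lor over \land]
≡ \lnot A \land (A \lor \lnot B \lor E) \land (A \lor E \lor D \lor \lnot C \lor B)   [simplify]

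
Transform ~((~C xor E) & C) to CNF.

~((~C xor E) & C)
≡ ~((~C | E) & ~(~C & E) & C)   — expand xor
≡ ~(~C | E) | ~~(~C & E) | ~C   — De Morgan
≡ (~~C & ~E) | ~~(~C & E) | ~C   — De Morgan
≡ (C & ~E) | ~~(~C & E) | ~C   — double negation
≡ (C & ~E) | (~C & E) | ~C   — double negation
≡ (C | ~C | ~C) & (C | E | ~C) & (~E | ~C | ~C) & (~E | E | ~C)   — distribute | over &
≡ ~E | ~C   — simplify

~E | ~C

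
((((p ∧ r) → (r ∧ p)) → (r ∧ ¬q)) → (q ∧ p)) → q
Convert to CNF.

r ∨ q

((((p ∧ r) → (r ∧ p)) → (r ∧ ¬q)) → (q ∧ p)) → q
≡ ¬((((p ∧ r) → (r ∧ p)) → (r ∧ ¬q)) → (q ∧ p)) ∨ q   (eliminate →)
≡ ¬(¬(((p ∧ r) → (r ∧ p)) → (r ∧ ¬q)) ∨ (q ∧ p)) ∨ q   (eliminate →)
≡ ¬(¬(¬((p ∧ r) → (r ∧ p)) ∨ (r ∧ ¬q)) ∨ (q ∧ p)) ∨ q   (eliminate →)
≡ ¬(¬(¬(¬(p ∧ r) ∨ (r ∧ p)) ∨ (r ∧ ¬q)) ∨ (q ∧ p)) ∨ q   (eliminate →)
≡ (¬¬(¬(¬(p ∧ r) ∨ (r ∧ p)) ∨ (r ∧ ¬q)) ∧ ¬(q ∧ p)) ∨ q   (De Morgan)
≡ ((¬(¬(p ∧ r) ∨ (r ∧ p)) ∨ (r ∧ ¬q)) ∧ ¬(q ∧ p)) ∨ q   (double negation)
≡ (((¬¬(p ∧ r) ∧ ¬(r ∧ p)) ∨ (r ∧ ¬q)) ∧ ¬(q ∧ p)) ∨ q   (De Morgan)
≡ (((p ∧ r ∧ ¬(r ∧ p)) ∨ (r ∧ ¬q)) ∧ ¬(q ∧ p)) ∨ q   (double negation)
≡ (((p ∧ r ∧ (¬r ∨ ¬p)) ∨ (r ∧ ¬q)) ∧ ¬(q ∧ p)) ∨ q   (De Morgan)
≡ (((p ∧ r ∧ (¬r ∨ ¬p)) ∨ (r ∧ ¬q)) ∧ (¬q ∨ ¬p)) ∨ q   (De Morgan)
≡ (p ∨ r ∨ q) ∧ (p ∨ ¬q ∨ q) ∧ (r ∨ r ∨ q) ∧ (r ∨ ¬q ∨ q) ∧ (¬r ∨ ¬p ∨ r ∨ q) ∧ (¬r ∨ ¬p ∨ ¬q ∨ q) ∧ (¬q ∨ ¬p ∨ q)   (distribute ∨ over ∧)
≡ r ∨ q   (simplify)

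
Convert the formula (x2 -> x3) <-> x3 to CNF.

(x2 -> x3) <-> x3
≡ ((x2 -> x3) -> x3) & (x3 -> (x2 -> x3))   [eliminate <->]
≡ (~(x2 -> x3) | x3) & (x3 -> (x2 -> x3))   [eliminate ->]
≡ (~(~x2 | x3) | x3) & (x3 -> (x2 -> x3))   [eliminate ->]
≡ (~(~x2 | x3) | x3) & (~x3 | (x2 -> x3))   [eliminate ->]
≡ (~(~x2 | x3) | x3) & (~x3 | ~x2 | x3)   [eliminate ->]
≡ ((~~x2 & ~x3) | x3) & (~x3 | ~x2 | x3)   [De Morgan]
≡ ((x2 & ~x3) | x3) & (~x3 | ~x2 | x3)   [double negation]
≡ (x2 | x3) & (~x3 | x3) & (~x3 | ~x2 | x3)   [distribute | over &]
≡ x2 | x3   [simplify]

x2 | x3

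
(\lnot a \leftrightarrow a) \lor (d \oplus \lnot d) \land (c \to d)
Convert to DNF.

(\lnot a \leftrightarrow a) \lor (d \oplus \lnot d) \land (c \to d)
≡ (\lnot a \to a) \land (a \to \lnot a) \lor (d \oplus \lnot d) \land (c \to d)   [eliminate \leftrightarrow]
≡ (\lnot \lnot a \lor a) \land (a \to \lnot a) \lor (d \oplus \lnot d) \land (c \to d)   [eliminate \to]
≡ (\lnot \lnot a \lor a) \land (\lnot a \lor \lnot a) \lor (d \oplus \lnot d) \land (c \to d)   [eliminate \to]
≡ (\lnot \lnot a \lor a) \land (\lnot a \lor \lnot a) \lor (d \land \lnot \lnot d \lor \lnot d \land \lnot d) \land (c \to d)   [expand \oplus]
≡ (\lnot \lnot a \lor a) \land (\lnot a \lor \lnot a) \lor (d \land \lnot \lnot d \lor \lnot d \land \lnot d) \land (\lnot c \lor d)   [eliminate \to]
≡ (a \lor a) \land (\lnot a \lor \lnot a) \lor (d \land \lnot \lnot d \lor \lnot d \land \lnot d) \land (\lnot c \lor d)   [double negation]
≡ (a \lor a) \land (\lnot a \lor \lnot a) \lor (d \land d \lor \lnot d \land \lnot d) \land (\lnot c \lor d)   [double negation]
≡ a \land \lnot a \lor a \land \lnot a \lor a \land \lnot a \lor a \land \lnot a \lor d \land d \land \lnot c \lor d \land d \land d \lor \lnot d \land \lnot d \land \lnot c \lor \lnot d \land \lnot d \land d   [distribute \land over \lor]
≡ d \lor \lnot d \land \lnot c   [simplify]

d \lor \lnot d \land \lnot c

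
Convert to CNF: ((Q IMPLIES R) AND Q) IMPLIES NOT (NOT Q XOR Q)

NOT R OR NOT Q

((Q IMPLIES R) AND Q) IMPLIES NOT (NOT Q XOR Q)
≡ NOT ((Q IMPLIES R) AND Q) OR NOT (NOT Q XOR Q)   (eliminate IMPLIES)
≡ NOT ((NOT Q OR R) AND Q) OR NOT (NOT Q XOR Q)   (eliminate IMPLIES)
≡ NOT ((NOT Q OR R) AND Q) OR NOT ((NOT Q OR Q) AND NOT (NOT Q AND Q))   (expand XOR)
≡ NOT (NOT Q OR R) OR NOT Q OR NOT ((NOT Q OR Q) AND NOT (NOT Q AND Q))   (De Morgan)
≡ (NOT NOT Q AND NOT R) OR NOT Q OR NOT ((NOT Q OR Q) AND NOT (NOT Q AND Q))   (De Morgan)
≡ (Q AND NOT R) OR NOT Q OR NOT ((NOT Q OR Q) AND NOT (NOT Q AND Q))   (double negation)
≡ (Q AND NOT R) OR NOT Q OR NOT (NOT Q OR Q) OR NOT NOT (NOT Q AND Q)   (De Morgan)
≡ (Q AND NOT R) OR NOT Q OR (NOT NOT Q AND NOT Q) OR NOT NOT (NOT Q AND Q)   (De Morgan)
≡ (Q AND NOT R) OR NOT Q OR (Q AND NOT Q) OR NOT NOT (NOT Q AND Q)   (double negation)
≡ (Q AND NOT R) OR NOT Q OR (Q AND NOT Q) OR (NOT Q AND Q)   (double negation)
≡ (Q OR NOT Q OR Q OR NOT Q) AND (Q OR NOT Q OR Q OR Q) AND (Q OR NOT Q OR NOT Q OR NOT Q) AND (Q OR NOT Q OR NOT Q OR Q) AND (NOT R OR NOT Q OR Q OR NOT Q) AND (NOT R OR NOT Q OR Q OR Q) AND (NOT R OR NOT Q OR NOT Q OR NOT Q) AND (NOT R OR NOT Q OR NOT Q OR Q)   (distribute OR over AND)
≡ NOT R OR NOT Q   (simplify)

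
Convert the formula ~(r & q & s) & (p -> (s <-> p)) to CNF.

~(r & q & s) & (p -> (s <-> p))
≡ ~(r & q & s) & (~p | (s <-> p))   — eliminate ->
≡ ~(r & q & s) & (~p | ((s -> p) & (p -> s)))   — eliminate <->
≡ ~(r & q & s) & (~p | ((~s | p) & (p -> s)))   — eliminate ->
≡ ~(r & q & s) & (~p | ((~s | p) & (~p | s)))   — eliminate ->
≡ (~r | ~q | ~s) & (~p | ((~s | p) & (~p | s)))   — De Morgan
≡ (~r | ~q | ~s) & (~p | ~s | p) & (~p | ~p | s)   — distribute | over &
≡ (~r | ~q | ~s) & (~p | s)   — simplify

(~r | ~q | ~s) & (~p | s)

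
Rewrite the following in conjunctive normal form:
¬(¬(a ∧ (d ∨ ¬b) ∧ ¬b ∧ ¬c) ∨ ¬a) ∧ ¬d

a ∧ ¬b ∧ ¬c ∧ ¬d

¬(¬(a ∧ (d ∨ ¬b) ∧ ¬b ∧ ¬c) ∨ ¬a) ∧ ¬d
≡ ¬¬(a ∧ (d ∨ ¬b) ∧ ¬b ∧ ¬c) ∧ ¬¬a ∧ ¬d   [De Morgan]
≡ a ∧ (d ∨ ¬b) ∧ ¬b ∧ ¬c ∧ ¬¬a ∧ ¬d   [double negation]
≡ a ∧ (d ∨ ¬b) ∧ ¬b ∧ ¬c ∧ a ∧ ¬d   [double negation]
≡ a ∧ ¬b ∧ ¬c ∧ ¬d   [simplify]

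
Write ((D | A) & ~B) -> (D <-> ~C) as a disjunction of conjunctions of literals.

((D | A) & ~B) -> (D <-> ~C)
⇔ ~((D | A) & ~B) | (D <-> ~C)   [eliminate ->]
⇔ ~((D | A) & ~B) | ((D -> ~C) & (~C -> D))   [eliminate <->]
⇔ ~((D | A) & ~B) | ((~D | ~C) & (~C -> D))   [eliminate ->]
⇔ ~((D | A) & ~B) | ((~D | ~C) & (~~C | D))   [eliminate ->]
⇔ ~(D | A) | ~~B | ((~D | ~C) & (~~C | D))   [De Morgan]
⇔ (~D & ~A) | ~~B | ((~D | ~C) & (~~C | D))   [De Morgan]
⇔ (~D & ~A) | B | ((~D | ~C) & (~~C | D))   [double negation]
⇔ (~D & ~A) | B | ((~D | ~C) & (C | D))   [double negation]
⇔ (~D & ~A) | B | (~D & C) | (~D & D) | (~C & C) | (~C & D)   [distribute & over |]
⇔ (~D & ~A) | B | (~D & C) | (~C & D)   [simplify]

(~D & ~A) | B | (~D & C) | (~C & D)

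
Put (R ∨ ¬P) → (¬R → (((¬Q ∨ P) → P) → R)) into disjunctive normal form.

(R ∨ ¬P) → (¬R → (((¬Q ∨ P) → P) → R))
= ¬(R ∨ ¬P) ∨ (¬R → (((¬Q ∨ P) → P) → R))   [eliminate →]
= ¬(R ∨ ¬P) ∨ ¬¬R ∨ (((¬Q ∨ P) → P) → R)   [eliminate →]
= ¬(R ∨ ¬P) ∨ ¬¬R ∨ ¬((¬Q ∨ P) → P) ∨ R   [eliminate →]
= ¬(R ∨ ¬P) ∨ ¬¬R ∨ ¬(¬(¬Q ∨ P) ∨ P) ∨ R   [eliminate →]
= (¬R ∧ ¬¬P) ∨ ¬¬R ∨ ¬(¬(¬Q ∨ P) ∨ P) ∨ R   [De Morgan]
= (¬R ∧ P) ∨ ¬¬R ∨ ¬(¬(¬Q ∨ P) ∨ P) ∨ R   [double negation]
= (¬R ∧ P) ∨ R ∨ ¬(¬(¬Q ∨ P) ∨ P) ∨ R   [double negation]
= (¬R ∧ P) ∨ R ∨ (¬¬(¬Q ∨ P) ∧ ¬P) ∨ R   [De Morgan]
= (¬R ∧ P) ∨ R ∨ ((¬Q ∨ P) ∧ ¬P) ∨ R   [double negation]
= (¬R ∧ P) ∨ R ∨ (¬Q ∧ ¬P) ∨ (P ∧ ¬P) ∨ R   [distribute ∧ over ∨]
= (¬R ∧ P) ∨ R ∨ (¬Q ∧ ¬P)   [simplify]

(¬R ∧ P) ∨ R ∨ (¬Q ∧ ¬P)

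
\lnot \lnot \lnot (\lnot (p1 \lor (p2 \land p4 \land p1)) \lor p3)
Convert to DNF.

p1 \land \lnot p3

\lnot \lnot \lnot (\lnot (p1 \lor (p2 \land p4 \land p1)) \lor p3)
= \lnot (\lnot (p1 \lor (p2 \land p4 \land p1)) \lor p3)   [double negation]
= \lnot \lnot (p1 \lor (p2 \land p4 \land p1)) \land \lnot p3   [De Morgan]
= (p1 \lor (p2 \land p4 \land p1)) \land \lnot p3   [double negation]
= (p1 \land \lnot p3) \lor (p2 \land p4 \land p1 \land \lnot p3)   [distribute \land over \lor]
= p1 \land \lnot p3   [simplify]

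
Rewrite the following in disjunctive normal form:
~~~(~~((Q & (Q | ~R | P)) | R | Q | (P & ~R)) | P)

~~~(~~((Q & (Q | ~R | P)) | R | Q | (P & ~R)) | P)
⇔ ~(~~((Q & (Q | ~R | P)) | R | Q | (P & ~R)) | P)   — double negation
⇔ ~~~((Q & (Q | ~R | P)) | R | Q | (P & ~R)) & ~P   — De Morgan
⇔ ~((Q & (Q | ~R | P)) | R | Q | (P & ~R)) & ~P   — double negation
⇔ ~(Q & (Q | ~R | P)) & ~R & ~Q & ~(P & ~R) & ~P   — De Morgan
⇔ (~Q | ~(Q | ~R | P)) & ~R & ~Q & ~(P & ~R) & ~P   — De Morgan
⇔ (~Q | (~Q & ~~R & ~P)) & ~R & ~Q & ~(P & ~R) & ~P   — De Morgan
⇔ (~Q | (~Q & R & ~P)) & ~R & ~Q & ~(P & ~R) & ~P   — double negation
⇔ (~Q | (~Q & R & ~P)) & ~R & ~Q & (~P | ~~R) & ~P   — De Morgan
⇔ (~Q | (~Q & R & ~P)) & ~R & ~Q & (~P | R) & ~P   — double negation
⇔ (~Q & ~R & ~Q & ~P & ~P) | (~Q & ~R & ~Q & R & ~P) | (~Q & R & ~P & ~R & ~Q & ~P & ~P) | (~Q & R & ~P & ~R & ~Q & R & ~P)   — distribute & over |
⇔ ~Q & ~R & ~P   — simplify

~Q & ~R & ~P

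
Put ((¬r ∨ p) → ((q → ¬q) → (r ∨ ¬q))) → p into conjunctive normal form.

((¬r ∨ p) → ((q → ¬q) → (r ∨ ¬q))) → p
= ¬((¬r ∨ p) → ((q → ¬q) → (r ∨ ¬q))) ∨ p   [eliminate →]
= ¬(¬(¬r ∨ p) ∨ ((q → ¬q) → (r ∨ ¬q))) ∨ p   [eliminate →]
= ¬(¬(¬r ∨ p) ∨ ¬(q → ¬q) ∨ r ∨ ¬q) ∨ p   [eliminate →]
= ¬(¬(¬r ∨ p) ∨ ¬(¬q ∨ ¬q) ∨ r ∨ ¬q) ∨ p   [eliminate →]
= (¬¬(¬r ∨ p) ∧ ¬¬(¬q ∨ ¬q) ∧ ¬r ∧ ¬¬q) ∨ p   [De Morgan]
= ((¬r ∨ p) ∧ ¬¬(¬q ∨ ¬q) ∧ ¬r ∧ ¬¬q) ∨ p   [double negation]
= ((¬r ∨ p) ∧ (¬q ∨ ¬q) ∧ ¬r ∧ ¬¬q) ∨ p   [double negation]
= ((¬r ∨ p) ∧ (¬q ∨ ¬q) ∧ ¬r ∧ q) ∨ p   [double negation]
= (¬r ∨ p ∨ p) ∧ (¬q ∨ ¬q ∨ p) ∧ (¬r ∨ p) ∧ (q ∨ p)   [distribute ∨ over ∧]
= (¬r ∨ p) ∧ (¬q ∨ p) ∧ (q ∨ p)   [simplify]

(¬r ∨ p) ∧ (¬q ∨ p) ∧ (q ∨ p)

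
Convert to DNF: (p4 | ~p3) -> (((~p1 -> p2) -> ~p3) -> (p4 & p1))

(p4 | ~p3) -> (((~p1 -> p2) -> ~p3) -> (p4 & p1))
≡ ~(p4 | ~p3) | (((~p1 -> p2) -> ~p3) -> (p4 & p1))
≡ ~(p4 | ~p3) | ~((~p1 -> p2) -> ~p3) | (p4 & p1)
≡ ~(p4 | ~p3) | ~(~(~p1 -> p2) | ~p3) | (p4 & p1)
≡ ~(p4 | ~p3) | ~(~(~~p1 | p2) | ~p3) | (p4 & p1)
≡ (~p4 & ~~p3) | ~(~(~~p1 | p2) | ~p3) | (p4 & p1)
≡ (~p4 & p3) | ~(~(~~p1 | p2) | ~p3) | (p4 & p1)
≡ (~p4 & p3) | (~~(~~p1 | p2) & ~~p3) | (p4 & p1)
≡ (~p4 & p3) | ((~~p1 | p2) & ~~p3) | (p4 & p1)
≡ (~p4 & p3) | ((p1 | p2) & ~~p3) | (p4 & p1)
≡ (~p4 & p3) | ((p1 | p2) & p3) | (p4 & p1)
≡ (~p4 & p3) | (p1 & p3) | (p2 & p3) | (p4 & p1)

(~p4 & p3) | (p1 & p3) | (p2 & p3) | (p4 & p1)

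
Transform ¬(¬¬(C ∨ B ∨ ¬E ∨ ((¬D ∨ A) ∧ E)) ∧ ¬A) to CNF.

¬(¬¬(C ∨ B ∨ ¬E ∨ ((¬D ∨ A) ∧ E)) ∧ ¬A)
≡ ¬¬¬(C ∨ B ∨ ¬E ∨ ((¬D ∨ A) ∧ E)) ∨ ¬¬A
≡ ¬(C ∨ B ∨ ¬E ∨ ((¬D ∨ A) ∧ E)) ∨ ¬¬A
≡ (¬C ∧ ¬B ∧ ¬¬E ∧ ¬((¬D ∨ A) ∧ E)) ∨ ¬¬A
≡ (¬C ∧ ¬B ∧ E ∧ ¬((¬D ∨ A) ∧ E)) ∨ ¬¬A
≡ (¬C ∧ ¬B ∧ E ∧ (¬(¬D ∨ A) ∨ ¬E)) ∨ ¬¬A
≡ (¬C ∧ ¬B ∧ E ∧ ((¬¬D ∧ ¬A) ∨ ¬E)) ∨ ¬¬A
≡ (¬C ∧ ¬B ∧ E ∧ ((D ∧ ¬A) ∨ ¬E)) ∨ ¬¬A
≡ (¬C ∧ ¬B ∧ E ∧ ((D ∧ ¬A) ∨ ¬E)) ∨ A
≡ (¬C ∨ A) ∧ (¬B ∨ A) ∧ (E ∨ A) ∧ (D ∨ ¬E ∨ A) ∧ (¬A ∨ ¬E ∨ A)
≡ (¬C ∨ A) ∧ (¬B ∨ A) ∧ (E ∨ A) ∧ (D ∨ ¬E ∨ A)

(¬C ∨ A) ∧ (¬B ∨ A) ∧ (E ∨ A) ∧ (D ∨ ¬E ∨ A)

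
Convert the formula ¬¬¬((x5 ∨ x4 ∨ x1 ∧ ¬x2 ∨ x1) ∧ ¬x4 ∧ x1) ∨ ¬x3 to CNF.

¬¬¬((x5 ∨ x4 ∨ x1 ∧ ¬x2 ∨ x1) ∧ ¬x4 ∧ x1) ∨ ¬x3
⇔ ¬((x5 ∨ x4 ∨ x1 ∧ ¬x2 ∨ x1) ∧ ¬x4 ∧ x1) ∨ ¬x3   [double negation]
⇔ ¬(x5 ∨ x4 ∨ x1 ∧ ¬x2 ∨ x1) ∨ ¬¬x4 ∨ ¬x1 ∨ ¬x3   [De Morgan]
⇔ ¬x5 ∧ ¬x4 ∧ ¬(x1 ∧ ¬x2) ∧ ¬x1 ∨ ¬¬x4 ∨ ¬x1 ∨ ¬x3   [De Morgan]
⇔ ¬x5 ∧ ¬x4 ∧ (¬x1 ∨ ¬¬x2) ∧ ¬x1 ∨ ¬¬x4 ∨ ¬x1 ∨ ¬x3   [De Morgan]
⇔ ¬x5 ∧ ¬x4 ∧ (¬x1 ∨ x2) ∧ ¬x1 ∨ ¬¬x4 ∨ ¬x1 ∨ ¬x3   [double negation]
⇔ ¬x5 ∧ ¬x4 ∧ (¬x1 ∨ x2) ∧ ¬x1 ∨ x4 ∨ ¬x1 ∨ ¬x3   [double negation]
⇔ (¬x5 ∨ x4 ∨ ¬x1 ∨ ¬x3) ∧ (¬x4 ∨ x4 ∨ ¬x1 ∨ ¬x3) ∧ (¬x1 ∨ x2 ∨ x4 ∨ ¬x1 ∨ ¬x3) ∧ (¬x1 ∨ x4 ∨ ¬x1 ∨ ¬x3)   [distribute ∨ over ∧]
⇔ ¬x1 ∨ x4 ∨ ¬x3   [simplify]

¬x1 ∨ x4 ∨ ¬x3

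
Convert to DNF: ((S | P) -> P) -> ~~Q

((S | P) -> P) -> ~~Q
= ~((S | P) -> P) | ~~Q   [eliminate ->]
= ~(~(S | P) | P) | ~~Q   [eliminate ->]
= (~~(S | P) & ~P) | ~~Q   [De Morgan]
= ((S | P) & ~P) | ~~Q   [double negation]
= ((S | P) & ~P) | Q   [double negation]
= (S & ~P) | (P & ~P) | Q   [distribute & over |]
= (S & ~P) | Q   [simplify]

(S & ~P) | Q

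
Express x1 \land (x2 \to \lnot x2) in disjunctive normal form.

x1 \land \lnot x2

x1 \land (x2 \to \lnot x2)
⇔ x1 \land (\lnot x2 \lor \lnot x2)   [eliminate \to]
⇔ (x1 \land \lnot x2) \lor (x1 \land \lnot x2)   [distribute \land over \lor]
⇔ x1 \land \lnot x2   [simplify]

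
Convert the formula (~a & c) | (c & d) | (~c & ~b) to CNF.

(~a | d | ~c) & (~a | d | ~b) & (c | ~b)

(~a & c) | (c & d) | (~c & ~b)
⇔ (~a | c | ~c) & (~a | c | ~b) & (~a | d | ~c) & (~a | d | ~b) & (c | c | ~c) & (c | c | ~b) & (c | d | ~c) & (c | d | ~b)   [distribute | over &]
⇔ (~a | d | ~c) & (~a | d | ~b) & (c | ~b)   [simplify]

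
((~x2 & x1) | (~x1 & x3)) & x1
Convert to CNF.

((~x2 & x1) | (~x1 & x3)) & x1
≡ (~x2 | ~x1) & (~x2 | x3) & (x1 | ~x1) & (x1 | x3) & x1   [distribute | over &]
≡ (~x2 | ~x1) & (~x2 | x3) & x1   [simplify]

(~x2 | ~x1) & (~x2 | x3) & x1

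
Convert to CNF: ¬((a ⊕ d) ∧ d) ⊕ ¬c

(¬d ∨ a ∨ ¬c) ∧ (¬a ∨ ¬d ∨ c) ∧ (d ∨ c)

¬((a ⊕ d) ∧ d) ⊕ ¬c
≡ (¬((a ⊕ d) ∧ d) ∨ ¬c) ∧ ¬(¬((a ⊕ d) ∧ d) ∧ ¬c)   [expand ⊕]
≡ (¬((a ∨ d) ∧ ¬(a ∧ d) ∧ d) ∨ ¬c) ∧ ¬(¬((a ⊕ d) ∧ d) ∧ ¬c)   [expand ⊕]
≡ (¬((a ∨ d) ∧ ¬(a ∧ d) ∧ d) ∨ ¬c) ∧ ¬(¬((a ∨ d) ∧ ¬(a ∧ d) ∧ d) ∧ ¬c)   [expand ⊕]
≡ (¬(a ∨ d) ∨ ¬¬(a ∧ d) ∨ ¬d ∨ ¬c) ∧ ¬(¬((a ∨ d) ∧ ¬(a ∧ d) ∧ d) ∧ ¬c)   [De Morgan]
≡ ((¬a ∧ ¬d) ∨ ¬¬(a ∧ d) ∨ ¬d ∨ ¬c) ∧ ¬(¬((a ∨ d) ∧ ¬(a ∧ d) ∧ d) ∧ ¬c)   [De Morgan]
≡ ((¬a ∧ ¬d) ∨ (a ∧ d) ∨ ¬d ∨ ¬c) ∧ ¬(¬((a ∨ d) ∧ ¬(a ∧ d) ∧ d) ∧ ¬c)   [double negation]
≡ ((¬a ∧ ¬d) ∨ (a ∧ d) ∨ ¬d ∨ ¬c) ∧ (¬¬((a ∨ d) ∧ ¬(a ∧ d) ∧ d) ∨ ¬¬c)   [De Morgan]
≡ ((¬a ∧ ¬d) ∨ (a ∧ d) ∨ ¬d ∨ ¬c) ∧ (((a ∨ d) ∧ ¬(a ∧ d) ∧ d) ∨ ¬¬c)   [double negation]
≡ ((¬a ∧ ¬d) ∨ (a ∧ d) ∨ ¬d ∨ ¬c) ∧ (((a ∨ d) ∧ (¬a ∨ ¬d) ∧ d) ∨ ¬¬c)   [De Morgan]
≡ ((¬a ∧ ¬d) ∨ (a ∧ d) ∨ ¬d ∨ ¬c) ∧ (((a ∨ d) ∧ (¬a ∨ ¬d) ∧ d) ∨ c)   [double negation]
≡ (¬a ∨ a ∨ ¬d ∨ ¬c) ∧ (¬a ∨ d ∨ ¬d ∨ ¬c) ∧ (¬d ∨ a ∨ ¬d ∨ ¬c) ∧ (¬d ∨ d ∨ ¬d ∨ ¬c) ∧ (a ∨ d ∨ c) ∧ (¬a ∨ ¬d ∨ c) ∧ (d ∨ c)   [distribute ∨ over ∧]
≡ (¬d ∨ a ∨ ¬c) ∧ (¬a ∨ ¬d ∨ c) ∧ (d ∨ c)   [simplify]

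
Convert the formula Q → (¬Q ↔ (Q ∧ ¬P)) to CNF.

¬Q ∨ P

Q → (¬Q ↔ (Q ∧ ¬P))
≡ ¬Q ∨ (¬Q ↔ (Q ∧ ¬P))   [eliminate →]
≡ ¬Q ∨ ((¬Q → (Q ∧ ¬P)) ∧ ((Q ∧ ¬P) → ¬Q))   [eliminate ↔]
≡ ¬Q ∨ ((¬¬Q ∨ (Q ∧ ¬P)) ∧ ((Q ∧ ¬P) → ¬Q))   [eliminate →]
≡ ¬Q ∨ ((¬¬Q ∨ (Q ∧ ¬P)) ∧ (¬(Q ∧ ¬P) ∨ ¬Q))   [eliminate →]
≡ ¬Q ∨ ((Q ∨ (Q ∧ ¬P)) ∧ (¬(Q ∧ ¬P) ∨ ¬Q))   [double negation]
≡ ¬Q ∨ ((Q ∨ (Q ∧ ¬P)) ∧ (¬Q ∨ ¬¬P ∨ ¬Q))   [De Morgan]
≡ ¬Q ∨ ((Q ∨ (Q ∧ ¬P)) ∧ (¬Q ∨ P ∨ ¬Q))   [double negation]
≡ (¬Q ∨ Q ∨ Q) ∧ (¬Q ∨ Q ∨ ¬P) ∧ (¬Q ∨ ¬Q ∨ P ∨ ¬Q)   [distribute ∨ over ∧]
≡ ¬Q ∨ P   [simplify]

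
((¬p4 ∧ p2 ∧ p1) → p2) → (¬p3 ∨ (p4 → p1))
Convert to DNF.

¬p3 ∨ ¬p4 ∨ p1

((¬p4 ∧ p2 ∧ p1) → p2) → (¬p3 ∨ (p4 → p1))
≡ ¬((¬p4 ∧ p2 ∧ p1) → p2) ∨ ¬p3 ∨ (p4 → p1)   (eliminate →)
≡ ¬(¬(¬p4 ∧ p2 ∧ p1) ∨ p2) ∨ ¬p3 ∨ (p4 → p1)   (eliminate →)
≡ ¬(¬(¬p4 ∧ p2 ∧ p1) ∨ p2) ∨ ¬p3 ∨ ¬p4 ∨ p1   (eliminate →)
≡ (¬¬(¬p4 ∧ p2 ∧ p1) ∧ ¬p2) ∨ ¬p3 ∨ ¬p4 ∨ p1   (De Morgan)
≡ (¬p4 ∧ p2 ∧ p1 ∧ ¬p2) ∨ ¬p3 ∨ ¬p4 ∨ p1   (double negation)
≡ ¬p3 ∨ ¬p4 ∨ p1   (simplify)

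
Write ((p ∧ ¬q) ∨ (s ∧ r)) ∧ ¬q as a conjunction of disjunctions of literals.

(p ∨ s) ∧ (p ∨ r) ∧ ¬q

((p ∧ ¬q) ∨ (s ∧ r)) ∧ ¬q
≡ (p ∨ s) ∧ (p ∨ r) ∧ (¬q ∨ s) ∧ (¬q ∨ r) ∧ ¬q   [distribute ∨ over ∧]
≡ (p ∨ s) ∧ (p ∨ r) ∧ ¬q   [simplify]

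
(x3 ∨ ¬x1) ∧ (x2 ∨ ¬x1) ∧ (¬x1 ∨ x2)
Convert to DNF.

(x3 ∧ x2) ∨ ¬x1

(x3 ∨ ¬x1) ∧ (x2 ∨ ¬x1) ∧ (¬x1 ∨ x2)
≡ (x3 ∧ x2 ∧ ¬x1) ∨ (x3 ∧ x2 ∧ x2) ∨ (x3 ∧ ¬x1 ∧ ¬x1) ∨ (x3 ∧ ¬x1 ∧ x2) ∨ (¬x1 ∧ x2 ∧ ¬x1) ∨ (¬x1 ∧ x2 ∧ x2) ∨ (¬x1 ∧ ¬x1 ∧ ¬x1) ∨ (¬x1 ∧ ¬x1 ∧ x2)   [distribute ∧ over ∨]
≡ (x3 ∧ x2) ∨ ¬x1   [simplify]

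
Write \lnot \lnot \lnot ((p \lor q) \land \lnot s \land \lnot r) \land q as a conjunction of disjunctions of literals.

(\lnot p \lor s \lor r) \land (\lnot q \lor s \lor r) \land q

\lnot \lnot \lnot ((p \lor q) \land \lnot s \land \lnot r) \land q
≡ \lnot ((p \lor q) \land \lnot s \land \lnot r) \land q   (double negation)
≡ (\lnot (p \lor q) \lor \lnot \lnot s \lor \lnot \lnot r) \land q   (De Morgan)
≡ ((\lnot p \land \lnot q) \lor \lnot \lnot s \lor \lnot \lnot r) \land q   (De Morgan)
≡ ((\lnot p \land \lnot q) \lor s \lor \lnot \lnot r) \land q   (double negation)
≡ ((\lnot p \land \lnot q) \lor s \lor r) \land q   (double negation)
≡ (\lnot p \lor s \lor r) \land (\lnot q \lor s \lor r) \land q   (distribute \lor over \land)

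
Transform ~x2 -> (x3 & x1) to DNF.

~x2 -> (x3 & x1)
= ~~x2 | (x3 & x1)   [eliminate ->]
= x2 | (x3 & x1)   [double negation]

x2 | (x3 & x1)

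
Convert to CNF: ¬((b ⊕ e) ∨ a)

¬((b ⊕ e) ∨ a)
= ¬(((b ∨ e) ∧ ¬(b ∧ e)) ∨ a)
= ¬((b ∨ e) ∧ ¬(b ∧ e)) ∧ ¬a
= (¬(b ∨ e) ∨ ¬¬(b ∧ e)) ∧ ¬a
= ((¬b ∧ ¬e) ∨ ¬¬(b ∧ e)) ∧ ¬a
= ((¬b ∧ ¬e) ∨ (b ∧ e)) ∧ ¬a
= (¬b ∨ b) ∧ (¬b ∨ e) ∧ (¬e ∨ b) ∧ (¬e ∨ e) ∧ ¬a
= (¬b ∨ e) ∧ (¬e ∨ b) ∧ ¬a

(¬b ∨ e) ∧ (¬e ∨ b) ∧ ¬a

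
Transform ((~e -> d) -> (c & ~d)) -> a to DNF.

((~e -> d) -> (c & ~d)) -> a
⇔ ~((~e -> d) -> (c & ~d)) | a   (eliminate ->)
⇔ ~(~(~e -> d) | (c & ~d)) | a   (eliminate ->)
⇔ ~(~(~~e | d) | (c & ~d)) | a   (eliminate ->)
⇔ (~~(~~e | d) & ~(c & ~d)) | a   (De Morgan)
⇔ ((~~e | d) & ~(c & ~d)) | a   (double negation)
⇔ ((e | d) & ~(c & ~d)) | a   (double negation)
⇔ ((e | d) & (~c | ~~d)) | a   (De Morgan)
⇔ ((e | d) & (~c | d)) | a   (double negation)
⇔ (e & ~c) | (e & d) | (d & ~c) | (d & d) | a   (distribute & over |)
⇔ (e & ~c) | d | a   (simplify)

(e & ~c) | d | a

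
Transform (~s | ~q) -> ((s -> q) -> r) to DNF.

(~s | ~q) -> ((s -> q) -> r)
≡ ~(~s | ~q) | ((s -> q) -> r)   — eliminate ->
≡ ~(~s | ~q) | ~(s -> q) | r   — eliminate ->
≡ ~(~s | ~q) | ~(~s | q) | r   — eliminate ->
≡ (~~s & ~~q) | ~(~s | q) | r   — De Morgan
≡ (s & ~~q) | ~(~s | q) | r   — double negation
≡ (s & q) | ~(~s | q) | r   — double negation
≡ (s & q) | (~~s & ~q) | r   — De Morgan
≡ (s & q) | (s & ~q) | r   — double negation

(s & q) | (s & ~q) | r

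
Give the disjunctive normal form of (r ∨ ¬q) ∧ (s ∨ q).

(r ∧ s) ∨ (r ∧ q) ∨ (¬q ∧ s)

(r ∨ ¬q) ∧ (s ∨ q)
≡ (r ∧ s) ∨ (r ∧ q) ∨ (¬q ∧ s) ∨ (¬q ∧ q)   (distribute ∧ over ∨)
≡ (r ∧ s) ∨ (r ∧ q) ∨ (¬q ∧ s)   (simplify)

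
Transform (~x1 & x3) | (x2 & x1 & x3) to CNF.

(~x1 | x2) & x3

(~x1 & x3) | (x2 & x1 & x3)
≡ (~x1 | x2) & (~x1 | x1) & (~x1 | x3) & (x3 | x2) & (x3 | x1) & (x3 | x3)   [distribute | over &]
≡ (~x1 | x2) & x3   [simplify]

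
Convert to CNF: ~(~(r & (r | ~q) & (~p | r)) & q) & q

(r | ~q) & q

~(~(r & (r | ~q) & (~p | r)) & q) & q
= (~~(r & (r | ~q) & (~p | r)) | ~q) & q
= ((r & (r | ~q) & (~p | r)) | ~q) & q
= (r | ~q) & (r | ~q | ~q) & (~p | r | ~q) & q
= (r | ~q) & q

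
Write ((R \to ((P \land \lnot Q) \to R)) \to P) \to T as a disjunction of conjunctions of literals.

((R \to ((P \land \lnot Q) \to R)) \to P) \to T
≡ \lnot ((R \to ((P \land \lnot Q) \to R)) \to P) \lor T   (eliminate \to)
≡ \lnot (\lnot (R \to ((P \land \lnot Q) \to R)) \lor P) \lor T   (eliminate \to)
≡ \lnot (\lnot (\lnot R \lor ((P \land \lnot Q) \to R)) \lor P) \lor T   (eliminate \to)
≡ \lnot (\lnot (\lnot R \lor \lnot (P \land \lnot Q) \lor R) \lor P) \lor T   (eliminate \to)
≡ (\lnot \lnot (\lnot R \lor \lnot (P \land \lnot Q) \lor R) \land \lnot P) \lor T   (De Morgan)
≡ ((\lnot R \lor \lnot (P \land \lnot Q) \lor R) \land \lnot P) \lor T   (double negation)
≡ ((\lnot R \lor \lnot P \lor \lnot \lnot Q \lor R) \land \lnot P) \lor T   (De Morgan)
≡ ((\lnot R \lor \lnot P \lor Q \lor R) \land \lnot P) \lor T   (double negation)
≡ (\lnot R \land \lnot P) \lor (\lnot P \land \lnot P) \lor (Q \land \lnot P) \lor (R \land \lnot P) \lor T   (distribute \land over \lor)
≡ \lnot P \lor T   (simplify)

\lnot P \lor T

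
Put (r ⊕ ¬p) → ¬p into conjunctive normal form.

(r ⊕ ¬p) → ¬p
= ¬(r ⊕ ¬p) ∨ ¬p   [eliminate →]
= ¬((r ∨ ¬p) ∧ ¬(r ∧ ¬p)) ∨ ¬p   [expand ⊕]
= ¬(r ∨ ¬p) ∨ ¬¬(r ∧ ¬p) ∨ ¬p   [De Morgan]
= (¬r ∧ ¬¬p) ∨ ¬¬(r ∧ ¬p) ∨ ¬p   [De Morgan]
= (¬r ∧ p) ∨ ¬¬(r ∧ ¬p) ∨ ¬p   [double negation]
= (¬r ∧ p) ∨ (r ∧ ¬p) ∨ ¬p   [double negation]
= (¬r ∨ r ∨ ¬p) ∧ (¬r ∨ ¬p ∨ ¬p) ∧ (p ∨ r ∨ ¬p) ∧ (p ∨ ¬p ∨ ¬p)   [distribute ∨ over ∧]
= ¬r ∨ ¬p   [simplify]

¬r ∨ ¬p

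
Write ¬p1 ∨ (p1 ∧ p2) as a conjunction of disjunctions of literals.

¬p1 ∨ (p1 ∧ p2)
≡ (¬p1 ∨ p1) ∧ (¬p1 ∨ p2)   [distribute ∨ over ∧]
≡ ¬p1 ∨ p2   [simplify]

¬p1 ∨ p2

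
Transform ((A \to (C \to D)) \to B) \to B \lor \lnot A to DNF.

\lnot C \land \lnot B \lor D \land \lnot B \lor B \lor \lnot A

((A \to (C \to D)) \to B) \to B \lor \lnot A
⇔ \lnot ((A \to (C \to D)) \to B) \lor B \lor \lnot A   [eliminate \to]
⇔ \lnot (\lnot (A \to (C \to D)) \lor B) \lor B \lor \lnot A   [eliminate \to]
⇔ \lnot (\lnot (\lnot A \lor (C \to D)) \lor B) \lor B \lor \lnot A   [eliminate \to]
⇔ \lnot (\lnot (\lnot A \lor \lnot C \lor D) \lor B) \lor B \lor \lnot A   [eliminate \to]
⇔ \lnot \lnot (\lnot A \lor \lnot C \lor D) \land \lnot B \lor B \lor \lnot A   [De Morgan]
⇔ (\lnot A \lor \lnot C \lor D) \land \lnot B \lor B \lor \lnot A   [double negation]
⇔ \lnot A \land \lnot B \lor \lnot C \land \lnot B \lor D \land \lnot B \lor B \lor \lnot A   [distribute \land over \lor]
⇔ \lnot C \land \lnot B \lor D \land \lnot B \lor B \lor \lnot A   [simplify]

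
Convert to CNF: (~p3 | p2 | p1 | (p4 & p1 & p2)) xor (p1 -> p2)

(p3 | p1) & ~p2

(~p3 | p2 | p1 | (p4 & p1 & p2)) xor (p1 -> p2)
⇔ (~p3 | p2 | p1 | (p4 & p1 & p2) | (p1 -> p2)) & ~((~p3 | p2 | p1 | (p4 & p1 & p2)) & (p1 -> p2))   (expand xor)
⇔ (~p3 | p2 | p1 | (p4 & p1 & p2) | ~p1 | p2) & ~((~p3 | p2 | p1 | (p4 & p1 & p2)) & (p1 -> p2))   (eliminate ->)
⇔ (~p3 | p2 | p1 | (p4 & p1 & p2) | ~p1 | p2) & ~((~p3 | p2 | p1 | (p4 & p1 & p2)) & (~p1 | p2))   (eliminate ->)
⇔ (~p3 | p2 | p1 | (p4 & p1 & p2) | ~p1 | p2) & (~(~p3 | p2 | p1 | (p4 & p1 & p2)) | ~(~p1 | p2))   (De Morgan)
⇔ (~p3 | p2 | p1 | (p4 & p1 & p2) | ~p1 | p2) & ((~~p3 & ~p2 & ~p1 & ~(p4 & p1 & p2)) | ~(~p1 | p2))   (De Morgan)
⇔ (~p3 | p2 | p1 | (p4 & p1 & p2) | ~p1 | p2) & ((p3 & ~p2 & ~p1 & ~(p4 & p1 & p2)) | ~(~p1 | p2))   (double negation)
⇔ (~p3 | p2 | p1 | (p4 & p1 & p2) | ~p1 | p2) & ((p3 & ~p2 & ~p1 & (~p4 | ~p1 | ~p2)) | ~(~p1 | p2))   (De Morgan)
⇔ (~p3 | p2 | p1 | (p4 & p1 & p2) | ~p1 | p2) & ((p3 & ~p2 & ~p1 & (~p4 | ~p1 | ~p2)) | (~~p1 & ~p2))   (De Morgan)
⇔ (~p3 | p2 | p1 | (p4 & p1 & p2) | ~p1 | p2) & ((p3 & ~p2 & ~p1 & (~p4 | ~p1 | ~p2)) | (p1 & ~p2))   (double negation)
⇔ (~p3 | p2 | p1 | p4 | ~p1 | p2) & (~p3 | p2 | p1 | p1 | ~p1 | p2) & (~p3 | p2 | p1 | p2 | ~p1 | p2) & (p3 | p1) & (p3 | ~p2) & (~p2 | p1) & (~p2 | ~p2) & (~p1 | p1) & (~p1 | ~p2) & (~p4 | ~p1 | ~p2 | p1) & (~p4 | ~p1 | ~p2 | ~p2)   (distribute | over &)
⇔ (p3 | p1) & ~p2   (simplify)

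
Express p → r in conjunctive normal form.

p → r
≡ ¬p ∨ r   [eliminate →]

¬p ∨ r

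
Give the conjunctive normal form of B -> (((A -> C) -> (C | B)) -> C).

~B | C

B -> (((A -> C) -> (C | B)) -> C)
≡ ~B | (((A -> C) -> (C | B)) -> C)   [eliminate ->]
≡ ~B | ~((A -> C) -> (C | B)) | C   [eliminate ->]
≡ ~B | ~(~(A -> C) | C | B) | C   [eliminate ->]
≡ ~B | ~(~(~A | C) | C | B) | C   [eliminate ->]
≡ ~B | (~~(~A | C) & ~C & ~B) | C   [De Morgan]
≡ ~B | ((~A | C) & ~C & ~B) | C   [double negation]
≡ (~B | ~A | C | C) & (~B | ~C | C) & (~B | ~B | C)   [distribute | over &]
≡ ~B | C   [simplify]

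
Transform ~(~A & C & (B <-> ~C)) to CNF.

A | ~C | B

~(~A & C & (B <-> ~C))
≡ ~(~A & C & (B -> ~C) & (~C -> B))   [eliminate <->]
≡ ~(~A & C & (~B | ~C) & (~C -> B))   [eliminate ->]
≡ ~(~A & C & (~B | ~C) & (~~C | B))   [eliminate ->]
≡ ~~A | ~C | ~(~B | ~C) | ~(~~C | B)   [De Morgan]
≡ A | ~C | ~(~B | ~C) | ~(~~C | B)   [double negation]
≡ A | ~C | (~~B & ~~C) | ~(~~C | B)   [De Morgan]
≡ A | ~C | (B & ~~C) | ~(~~C | B)   [double negation]
≡ A | ~C | (B & C) | ~(~~C | B)   [double negation]
≡ A | ~C | (B & C) | (~~~C & ~B)   [De Morgan]
≡ A | ~C | (B & C) | (~C & ~B)   [double negation]
≡ (A | ~C | B | ~C) & (A | ~C | B | ~B) & (A | ~C | C | ~C) & (A | ~C | C | ~B)   [distribute | over &]
≡ A | ~C | B   [simplify]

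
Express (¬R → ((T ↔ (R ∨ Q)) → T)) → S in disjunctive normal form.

(¬R ∧ ¬T ∧ ¬Q) ∨ S

(¬R → ((T ↔ (R ∨ Q)) → T)) → S
≡ ¬(¬R → ((T ↔ (R ∨ Q)) → T)) ∨ S   [eliminate →]
≡ ¬(¬¬R ∨ ((T ↔ (R ∨ Q)) → T)) ∨ S   [eliminate →]
≡ ¬(¬¬R ∨ ¬(T ↔ (R ∨ Q)) ∨ T) ∨ S   [eliminate →]
≡ ¬(¬¬R ∨ ¬((T → (R ∨ Q)) ∧ ((R ∨ Q) → T)) ∨ T) ∨ S   [eliminate ↔]
≡ ¬(¬¬R ∨ ¬((¬T ∨ R ∨ Q) ∧ ((R ∨ Q) → T)) ∨ T) ∨ S   [eliminate →]
≡ ¬(¬¬R ∨ ¬((¬T ∨ R ∨ Q) ∧ (¬(R ∨ Q) ∨ T)) ∨ T) ∨ S   [eliminate →]
≡ (¬¬¬R ∧ ¬¬((¬T ∨ R ∨ Q) ∧ (¬(R ∨ Q) ∨ T)) ∧ ¬T) ∨ S   [De Morgan]
≡ (¬R ∧ ¬¬((¬T ∨ R ∨ Q) ∧ (¬(R ∨ Q) ∨ T)) ∧ ¬T) ∨ S   [double negation]
≡ (¬R ∧ (¬T ∨ R ∨ Q) ∧ (¬(R ∨ Q) ∨ T) ∧ ¬T) ∨ S   [double negation]
≡ (¬R ∧ (¬T ∨ R ∨ Q) ∧ ((¬R ∧ ¬Q) ∨ T) ∧ ¬T) ∨ S   [De Morgan]
≡ (¬R ∧ ¬T ∧ ¬R ∧ ¬Q ∧ ¬T) ∨ (¬R ∧ ¬T ∧ T ∧ ¬T) ∨ (¬R ∧ R ∧ ¬R ∧ ¬Q ∧ ¬T) ∨ (¬R ∧ R ∧ T ∧ ¬T) ∨ (¬R ∧ Q ∧ ¬R ∧ ¬Q ∧ ¬T) ∨ (¬R ∧ Q ∧ T ∧ ¬T) ∨ S   [distribute ∧ over ∨]
≡ (¬R ∧ ¬T ∧ ¬Q) ∨ S   [simplify]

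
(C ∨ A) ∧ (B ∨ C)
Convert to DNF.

C ∨ (A ∧ B)

(C ∨ A) ∧ (B ∨ C)
= (C ∧ B) ∨ (C ∧ C) ∨ (A ∧ B) ∨ (A ∧ C)   [distribute ∧ over ∨]
= C ∨ (A ∧ B)   [simplify]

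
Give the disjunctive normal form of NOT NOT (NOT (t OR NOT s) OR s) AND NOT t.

NOT NOT (NOT (t OR NOT s) OR s) AND NOT t
= (NOT (t OR NOT s) OR s) AND NOT t
= ((NOT t AND NOT NOT s) OR s) AND NOT t
= ((NOT t AND s) OR s) AND NOT t
= (NOT t AND s AND NOT t) OR (s AND NOT t)
= NOT t AND s

NOT t AND s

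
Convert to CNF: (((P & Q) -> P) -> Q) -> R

~Q | R

(((P & Q) -> P) -> Q) -> R
⇔ ~(((P & Q) -> P) -> Q) | R   [eliminate ->]
⇔ ~(~((P & Q) -> P) | Q) | R   [eliminate ->]
⇔ ~(~(~(P & Q) | P) | Q) | R   [eliminate ->]
⇔ (~~(~(P & Q) | P) & ~Q) | R   [De Morgan]
⇔ ((~(P & Q) | P) & ~Q) | R   [double negation]
⇔ ((~P | ~Q | P) & ~Q) | R   [De Morgan]
⇔ (~P | ~Q | P | R) & (~Q | R)   [distribute | over &]
⇔ ~Q | R   [simplify]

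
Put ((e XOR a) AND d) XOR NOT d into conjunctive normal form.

(e OR a OR NOT d) AND (NOT e OR NOT a OR NOT d)

((e XOR a) AND d) XOR NOT d
≡ (((e XOR a) AND d) OR NOT d) AND NOT ((e XOR a) AND d AND NOT d)   [expand XOR]
≡ (((e OR a) AND NOT (e AND a) AND d) OR NOT d) AND NOT ((e XOR a) AND d AND NOT d)   [expand XOR]
≡ (((e OR a) AND NOT (e AND a) AND d) OR NOT d) AND NOT ((e OR a) AND NOT (e AND a) AND d AND NOT d)   [expand XOR]
≡ (((e OR a) AND (NOT e OR NOT a) AND d) OR NOT d) AND NOT ((e OR a) AND NOT (e AND a) AND d AND NOT d)   [De Morgan]
≡ (((e OR a) AND (NOT e OR NOT a) AND d) OR NOT d) AND (NOT (e OR a) OR NOT NOT (e AND a) OR NOT d OR NOT NOT d)   [De Morgan]
≡ (((e OR a) AND (NOT e OR NOT a) AND d) OR NOT d) AND ((NOT e AND NOT a) OR NOT NOT (e AND a) OR NOT d OR NOT NOT d)   [De Morgan]
≡ (((e OR a) AND (NOT e OR NOT a) AND d) OR NOT d) AND ((NOT e AND NOT a) OR (e AND a) OR NOT d OR NOT NOT d)   [double negation]
≡ (((e OR a) AND (NOT e OR NOT a) AND d) OR NOT d) AND ((NOT e AND NOT a) OR (e AND a) OR NOT d OR d)   [double negation]
≡ (e OR a OR NOT d) AND (NOT e OR NOT a OR NOT d) AND (d OR NOT d) AND (NOT e OR e OR NOT d OR d) AND (NOT e OR a OR NOT d OR d) AND (NOT a OR e OR NOT d OR d) AND (NOT a OR a OR NOT d OR d)   [distribute OR over AND]
≡ (e OR a OR NOT d) AND (NOT e OR NOT a OR NOT d)   [simplify]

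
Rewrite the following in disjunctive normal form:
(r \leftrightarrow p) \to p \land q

r \land \lnot p \lor p \land \lnot r \lor p \land q

(r \leftrightarrow p) \to p \land q
⇔ \lnot (r \leftrightarrow p) \lor p \land q
⇔ \lnot ((r \to p) \land (p \to r)) \lor p \land q
⇔ \lnot ((\lnot r \lor p) \land (p \to r)) \lor p \land q
⇔ \lnot ((\lnot r \lor p) \land (\lnot p \lor r)) \lor p \land q
⇔ \lnot (\lnot r \lor p) \lor \lnot (\lnot p \lor r) \lor p \land q
⇔ \lnot \lnot r \land \lnot p \lor \lnot (\lnot p \lor r) \lor p \land q
⇔ r \land \lnot p \lor \lnot (\lnot p \lor r) \lor p \land q
⇔ r \land \lnot p \lor \lnot \lnot p \land \lnot r \lor p \land q
⇔ r \land \lnot p \lor p \land \lnot r \lor p \land q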